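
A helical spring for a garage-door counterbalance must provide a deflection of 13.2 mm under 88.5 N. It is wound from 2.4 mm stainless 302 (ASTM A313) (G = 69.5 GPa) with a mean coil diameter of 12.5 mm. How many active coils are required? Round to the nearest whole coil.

22

Required rate k = F/δ = 88.5/13.2 = 6.7045 N/mm
N_a = Gd⁴/(8D³k) = (69.5×10³ × 2.4⁴)/(8 × 12.5³ × 6.7045)
    = 2.30584e+06 / 104759 = 22.01 → 22 coils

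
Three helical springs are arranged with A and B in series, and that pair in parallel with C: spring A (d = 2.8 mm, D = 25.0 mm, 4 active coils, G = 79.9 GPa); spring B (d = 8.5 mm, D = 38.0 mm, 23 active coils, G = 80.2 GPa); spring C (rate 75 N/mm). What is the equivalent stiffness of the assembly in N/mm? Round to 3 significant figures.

82.9 N/mm

k_A = Gd⁴/(8D³N_a) = (79.9×10³)(2.8⁴)/(8·25.0³·4) = 9.8222 N/mm
k_B = Gd⁴/(8D³N_a) = (80.2×10³)(8.5⁴)/(8·38.0³·23) = 41.465 N/mm
Springs A,B series: k_AB = 1/(1/9.8222+1/41.465) = 7.9411 N/mm; parallel with C: k_eq = 7.9411+75 = 82.941 N/mm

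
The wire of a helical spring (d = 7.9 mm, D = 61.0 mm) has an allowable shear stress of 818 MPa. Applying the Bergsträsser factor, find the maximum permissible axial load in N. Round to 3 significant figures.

C = D/d = 61.0/7.9 = 7.7215
K_B = (4C+2)/(4C−3) = 32.886/27.886 = 1.1793
τ_max = K·8FD/(πd³) → F_max = τ_allow·πd³/(8DK)
F_max = 818·π·7.9³/(8·61.0·1.1793) = 1.267e+06/575.5 = 2201.6 N

2200 N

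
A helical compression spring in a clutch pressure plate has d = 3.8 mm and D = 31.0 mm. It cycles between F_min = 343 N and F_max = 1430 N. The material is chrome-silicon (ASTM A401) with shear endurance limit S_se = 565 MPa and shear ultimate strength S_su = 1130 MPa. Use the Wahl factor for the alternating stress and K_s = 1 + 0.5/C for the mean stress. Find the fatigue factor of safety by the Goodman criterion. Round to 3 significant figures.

0.353

C = D/d = 31.0/3.8 = 8.1579; K_W = (4C−1)/(4C−4)+0.615/C = 1.1802; K_s = 1+0.5/C = 1.0613
F_a = (F_max−F_min)/2 = 543.5 N; F_m = (F_max+F_min)/2 = 886.5 N
τ_a = K_W·8F_aD/(πd³) = 1.1802 × 781.9 = 922.77 MPa
τ_m = K_s·8F_mD/(πd³) = 1.0613 × 1275.4 = 1353.5 MPa
Goodman: 1/n_f = τ_a/S_se + τ_m/S_su = 922.77/565 + 1353.5/1130 = 1.63322 + 1.19780 = 2.831
n_f = 1/2.831 = 0.3532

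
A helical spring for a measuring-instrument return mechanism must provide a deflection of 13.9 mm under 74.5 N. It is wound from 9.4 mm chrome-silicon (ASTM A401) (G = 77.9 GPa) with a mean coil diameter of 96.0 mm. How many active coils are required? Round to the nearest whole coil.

16

Required rate k = F/δ = 74.5/13.9 = 5.3597 N/mm
N_a = Gd⁴/(8D³k) = (77.9×10³ × 9.4⁴)/(8 × 96.0³ × 5.3597)
    = 6.08203e+08 / 3.79354e+07 = 16.03 → 16 coils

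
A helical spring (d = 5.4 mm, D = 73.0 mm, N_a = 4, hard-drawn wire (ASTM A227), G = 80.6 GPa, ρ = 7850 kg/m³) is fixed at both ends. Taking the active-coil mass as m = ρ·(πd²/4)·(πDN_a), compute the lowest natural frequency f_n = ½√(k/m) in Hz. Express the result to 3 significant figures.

k = Gd⁴/(8D³N_a) = (80.6×10³)(5.4⁴)/(8·73.0³·4) = 5.5054 N/mm = 5505.4 N/m
Wire length L = πDN_a = π·73.0·4 = 917.35 mm
m = ρ·(πd²/4)·L = 7850 × 22.902×10⁻⁶ m² × 0.91735 m = 0.16492 kg
f_n = ½√(k/m) = 0.5·√(5505.4/0.16492) = 0.5·√(33382) = 91.354 Hz

91.4 Hz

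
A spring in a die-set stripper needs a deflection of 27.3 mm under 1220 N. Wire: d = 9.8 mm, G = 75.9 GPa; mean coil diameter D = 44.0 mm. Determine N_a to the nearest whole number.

Required rate k = F/δ = 1220/27.3 = 44.689 N/mm
N_a = Gd⁴/(8D³k) = (75.9×10³ × 9.8⁴)/(8 × 44.0³ × 44.689)
    = 7.00077e+08 / 3.04541e+07 = 22.99 → 23 coils

23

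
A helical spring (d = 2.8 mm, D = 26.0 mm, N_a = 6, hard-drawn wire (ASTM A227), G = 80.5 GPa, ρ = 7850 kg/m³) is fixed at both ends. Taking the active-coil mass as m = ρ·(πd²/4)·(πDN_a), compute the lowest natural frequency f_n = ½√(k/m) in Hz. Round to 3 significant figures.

249 Hz

k = Gd⁴/(8D³N_a) = (80.5×10³)(2.8⁴)/(8·26.0³·6) = 5.865 N/mm = 5865 N/m
Wire length L = πDN_a = π·26.0·6 = 490.09 mm
m = ρ·(πd²/4)·L = 7850 × 6.1575×10⁻⁶ m² × 0.49009 m = 0.023689 kg
f_n = ½√(k/m) = 0.5·√(5865/0.023689) = 0.5·√(2.4758e+05) = 248.79 Hz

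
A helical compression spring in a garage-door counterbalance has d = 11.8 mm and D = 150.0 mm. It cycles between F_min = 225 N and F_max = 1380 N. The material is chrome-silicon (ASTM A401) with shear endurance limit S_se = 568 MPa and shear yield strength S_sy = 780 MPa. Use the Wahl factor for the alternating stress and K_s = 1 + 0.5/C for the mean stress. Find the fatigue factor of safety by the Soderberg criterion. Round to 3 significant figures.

1.95

C = D/d = 150.0/11.8 = 12.7119; K_W = (4C−1)/(4C−4)+0.615/C = 1.1124; K_s = 1+0.5/C = 1.0393
F_a = (F_max−F_min)/2 = 577.5 N; F_m = (F_max+F_min)/2 = 802.5 N
τ_a = K_W·8F_aD/(πd³) = 1.1124 × 134.26 = 149.35 MPa
τ_m = K_s·8F_mD/(πd³) = 1.0393 × 186.57 = 193.9 MPa
Soderberg: 1/n_f = τ_a/S_se + τ_m/S_sy = 149.35/568 + 193.9/780 = 0.26294 + 0.24859 = 0.51153
n_f = 1/0.51153 = 1.955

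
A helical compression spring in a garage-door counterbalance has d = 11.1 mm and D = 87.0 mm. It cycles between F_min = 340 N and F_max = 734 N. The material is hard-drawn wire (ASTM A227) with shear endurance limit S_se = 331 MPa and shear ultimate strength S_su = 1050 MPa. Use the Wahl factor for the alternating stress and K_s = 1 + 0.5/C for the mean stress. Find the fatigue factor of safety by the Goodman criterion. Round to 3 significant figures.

4.93

C = D/d = 87.0/11.1 = 7.8378; K_W = (4C−1)/(4C−4)+0.615/C = 1.1881; K_s = 1+0.5/C = 1.0638
F_a = (F_max−F_min)/2 = 197 N; F_m = (F_max+F_min)/2 = 537 N
τ_a = K_W·8F_aD/(πd³) = 1.1881 × 31.912 = 37.916 MPa
τ_m = K_s·8F_mD/(πd³) = 1.0638 × 86.989 = 92.538 MPa
Goodman: 1/n_f = τ_a/S_se + τ_m/S_su = 37.916/331 + 92.538/1050 = 0.11455 + 0.08813 = 0.20268
n_f = 1/0.20268 = 4.934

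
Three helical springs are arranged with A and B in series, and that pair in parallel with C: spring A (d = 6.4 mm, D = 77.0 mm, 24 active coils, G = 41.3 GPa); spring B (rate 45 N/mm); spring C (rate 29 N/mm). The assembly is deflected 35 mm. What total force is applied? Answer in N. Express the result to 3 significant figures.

1040 N

k_A = Gd⁴/(8D³N_a) = (41.3×10³)(6.4⁴)/(8·77.0³·24) = 0.79049 N/mm
Springs A,B series: k_AB = 1/(1/0.79049+1/45) = 0.77684 N/mm; parallel with C: k_eq = 0.77684+29 = 29.777 N/mm
F = k_eq·δ = 29.777·35 = 1042.2 N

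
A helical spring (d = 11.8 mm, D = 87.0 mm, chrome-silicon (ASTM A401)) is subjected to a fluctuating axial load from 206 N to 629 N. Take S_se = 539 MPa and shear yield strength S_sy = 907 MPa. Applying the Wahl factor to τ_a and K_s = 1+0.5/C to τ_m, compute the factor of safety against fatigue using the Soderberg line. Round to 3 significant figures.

C = D/d = 87.0/11.8 = 7.3729; K_W = (4C−1)/(4C−4)+0.615/C = 1.2011; K_s = 1+0.5/C = 1.0678
F_a = (F_max−F_min)/2 = 211.5 N; F_m = (F_max+F_min)/2 = 417.5 N
τ_a = K_W·8F_aD/(πd³) = 1.2011 × 28.518 = 34.253 MPa
τ_m = K_s·8F_mD/(πd³) = 1.0678 × 56.295 = 60.113 MPa
Soderberg: 1/n_f = τ_a/S_se + τ_m/S_sy = 34.253/539 + 60.113/907 = 0.06355 + 0.06628 = 0.12983
n_f = 1/0.12983 = 7.703

7.70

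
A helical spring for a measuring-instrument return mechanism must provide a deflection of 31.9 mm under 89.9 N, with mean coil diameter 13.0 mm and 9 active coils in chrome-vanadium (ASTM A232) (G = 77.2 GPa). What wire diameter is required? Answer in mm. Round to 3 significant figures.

1.55 mm

Required rate k = F/δ = 89.9/31.9 = 2.8182 N/mm
d = (8D³N_a·k / G)^(1/4) = (8·13.0³·9·2.8182 / (77.2×10³))^0.25
  = (5.7745)^0.25 = 1.5502 mm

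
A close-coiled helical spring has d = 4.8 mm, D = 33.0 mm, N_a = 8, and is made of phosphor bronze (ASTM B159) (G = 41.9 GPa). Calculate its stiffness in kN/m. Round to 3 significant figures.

k = Gd⁴/(8D³N_a) = (41.9×10³ × 4.8⁴) / (8 × 33.0³ × 8)
  = 2.22423e+07 / 2.29997e+06 = 9.6707 N/mm

9.67 kN/m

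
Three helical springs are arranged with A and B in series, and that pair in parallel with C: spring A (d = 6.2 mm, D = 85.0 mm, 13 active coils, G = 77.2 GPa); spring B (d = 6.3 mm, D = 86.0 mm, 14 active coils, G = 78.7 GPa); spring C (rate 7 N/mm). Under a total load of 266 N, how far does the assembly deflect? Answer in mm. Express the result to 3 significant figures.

k_A = Gd⁴/(8D³N_a) = (77.2×10³)(6.2⁴)/(8·85.0³·13) = 1.7861 N/mm
k_B = Gd⁴/(8D³N_a) = (78.7×10³)(6.3⁴)/(8·86.0³·14) = 1.7403 N/mm
Springs A,B series: k_AB = 1/(1/1.7861+1/1.7403) = 0.88144 N/mm; parallel with C: k_eq = 0.88144+7 = 7.8814 N/mm
δ = F/k_eq = 266/7.8814 = 33.75 mm

33.8 mm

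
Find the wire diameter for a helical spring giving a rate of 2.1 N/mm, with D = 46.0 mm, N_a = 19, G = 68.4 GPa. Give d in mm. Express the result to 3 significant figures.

d = (8D³N_a·k / G)^(1/4) = (8·46.0³·19·2.1 / (68.4×10³))^0.25
  = (454.23)^0.25 = 4.6166 mm

4.62 mm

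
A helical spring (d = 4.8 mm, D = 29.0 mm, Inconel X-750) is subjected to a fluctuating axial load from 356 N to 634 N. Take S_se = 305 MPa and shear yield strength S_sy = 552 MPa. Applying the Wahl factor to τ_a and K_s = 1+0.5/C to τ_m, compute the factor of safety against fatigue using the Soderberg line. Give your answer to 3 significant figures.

C = D/d = 29.0/4.8 = 6.0417; K_W = (4C−1)/(4C−4)+0.615/C = 1.2506; K_s = 1+0.5/C = 1.0828
F_a = (F_max−F_min)/2 = 139 N; F_m = (F_max+F_min)/2 = 495 N
τ_a = K_W·8F_aD/(πd³) = 1.2506 × 92.817 = 116.07 MPa
τ_m = K_s·8F_mD/(πd³) = 1.0828 × 330.54 = 357.89 MPa
Soderberg: 1/n_f = τ_a/S_se + τ_m/S_sy = 116.07/305 + 357.89/552 = 0.38057 + 0.64835 = 1.0289
n_f = 1/1.0289 = 0.9719

0.972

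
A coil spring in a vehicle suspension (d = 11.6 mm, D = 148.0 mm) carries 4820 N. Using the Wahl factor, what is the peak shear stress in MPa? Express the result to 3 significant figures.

1290 MPa

Spring index C = D/d = 148.0/11.6 = 12.7586
K_W = (4C−1)/(4C−4) + 0.615/C = 50.034/47.034 + 0.0482 = 1.1120
τ₀ = 8FD/(πd³) = 8·4820·148.0/(π·11.6³) = 5.70688e+06/4903.7 = 1163.8 MPa
τ_max = K·τ₀ = 1.1120 × 1163.8 = 1294.1 MPa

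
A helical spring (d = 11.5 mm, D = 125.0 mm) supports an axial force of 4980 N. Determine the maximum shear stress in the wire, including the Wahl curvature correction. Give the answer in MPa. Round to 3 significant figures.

Spring index C = D/d = 125.0/11.5 = 10.8696
K_W = (4C−1)/(4C−4) + 0.615/C = 42.478/39.478 + 0.0566 = 1.1326
τ₀ = 8FD/(πd³) = 8·4980·125.0/(π·11.5³) = 4.98e+06/4778 = 1042.3 MPa
τ_max = K·τ₀ = 1.1326 × 1042.3 = 1180.5 MPa

1180 MPa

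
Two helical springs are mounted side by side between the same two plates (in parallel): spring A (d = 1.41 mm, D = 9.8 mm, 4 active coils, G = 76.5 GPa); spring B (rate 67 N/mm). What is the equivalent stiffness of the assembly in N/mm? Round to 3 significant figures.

k_A = Gd⁴/(8D³N_a) = (76.5×10³)(1.41⁴)/(8·9.8³·4) = 10.039 N/mm
Parallel: k_eq = 10.039 + 67 = 77.039 N/mm

77.0 N/mm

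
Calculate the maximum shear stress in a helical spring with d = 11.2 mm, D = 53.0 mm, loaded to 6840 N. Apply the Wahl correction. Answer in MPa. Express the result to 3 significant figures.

Spring index C = D/d = 53.0/11.2 = 4.7321
K_W = (4C−1)/(4C−4) + 0.615/C = 17.929/14.929 + 0.1300 = 1.3309
τ₀ = 8FD/(πd³) = 8·6840·53.0/(π·11.2³) = 2.90016e+06/4413.7 = 657.08 MPa
τ_max = K·τ₀ = 1.3309 × 657.08 = 874.52 MPa

875 MPa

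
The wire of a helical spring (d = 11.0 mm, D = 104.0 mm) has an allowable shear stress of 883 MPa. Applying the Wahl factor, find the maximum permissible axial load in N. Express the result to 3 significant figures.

C = D/d = 104.0/11.0 = 9.4545
K_W = (4C−1)/(4C−4) + 0.615/C = 36.818/33.818 + 0.0650 = 1.1538
τ_max = K·8FD/(πd³) → F_max = τ_allow·πd³/(8DK)
F_max = 883·π·11.0³/(8·104.0·1.1538) = 3.6922e+06/959.93 = 3846.4 N

3850 N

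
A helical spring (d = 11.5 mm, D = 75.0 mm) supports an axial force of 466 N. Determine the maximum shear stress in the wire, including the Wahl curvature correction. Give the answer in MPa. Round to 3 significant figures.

Spring index C = D/d = 75.0/11.5 = 6.5217
K_W = (4C−1)/(4C−4) + 0.615/C = 25.087/22.087 + 0.0943 = 1.2301
τ₀ = 8FD/(πd³) = 8·466·75.0/(π·11.5³) = 279600/4778 = 58.519 MPa
τ_max = K·τ₀ = 1.2301 × 58.519 = 71.985 MPa

72.0 MPa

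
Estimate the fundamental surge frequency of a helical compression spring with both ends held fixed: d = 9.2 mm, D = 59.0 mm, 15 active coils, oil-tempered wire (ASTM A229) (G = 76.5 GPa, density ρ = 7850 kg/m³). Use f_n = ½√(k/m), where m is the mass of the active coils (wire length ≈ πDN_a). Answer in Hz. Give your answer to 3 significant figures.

61.9 Hz

k = Gd⁴/(8D³N_a) = (76.5×10³)(9.2⁴)/(8·59.0³·15) = 22.237 N/mm = 22237 N/m
Wire length L = πDN_a = π·59.0·15 = 2780.3 mm
m = ρ·(πd²/4)·L = 7850 × 66.476×10⁻⁶ m² × 2.7803 m = 1.4509 kg
f_n = ½√(k/m) = 0.5·√(22237/1.4509) = 0.5·√(15327) = 61.9 Hz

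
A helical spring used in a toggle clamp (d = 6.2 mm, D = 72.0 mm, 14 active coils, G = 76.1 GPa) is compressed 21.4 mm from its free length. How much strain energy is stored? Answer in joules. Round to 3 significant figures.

k = Gd⁴/(8D³N_a) = (76.1×10³)(6.2⁴)/(8·72.0³·14) = 2.6899 N/mm
U = ½kδ² = 0.5 × 2.6899 × 21.4² = 615.93 N·mm = 0.61593 J

0.616 J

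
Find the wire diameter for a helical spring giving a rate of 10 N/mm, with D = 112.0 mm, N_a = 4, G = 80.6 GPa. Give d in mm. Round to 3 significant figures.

8.64 mm

d = (8D³N_a·k / G)^(1/4) = (8·112.0³·4·10 / (80.6×10³))^0.25
  = (5577.9)^0.25 = 8.6421 mm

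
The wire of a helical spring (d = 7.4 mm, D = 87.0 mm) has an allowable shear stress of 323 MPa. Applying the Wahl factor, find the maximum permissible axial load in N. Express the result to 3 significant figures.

527 N

C = D/d = 87.0/7.4 = 11.7568
K_W = (4C−1)/(4C−4) + 0.615/C = 46.027/43.027 + 0.0523 = 1.1220
τ_max = K·8FD/(πd³) → F_max = τ_allow·πd³/(8DK)
F_max = 323·π·7.4³/(8·87.0·1.1220) = 4.1119e+05/780.94 = 526.54 N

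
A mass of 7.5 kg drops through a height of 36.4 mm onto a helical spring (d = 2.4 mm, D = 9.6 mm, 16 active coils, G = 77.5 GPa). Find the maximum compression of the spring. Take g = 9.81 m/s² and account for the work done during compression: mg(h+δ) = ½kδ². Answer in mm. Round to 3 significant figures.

18.9 mm

k = Gd⁴/(8D³N_a) = (77.5×10³)(2.4⁴)/(8·9.6³·16) = 22.705 N/mm
W = mg = 7.5 × 9.81 = 73.575 N
½kδ² − Wδ − Wh = 0 → δ = (W + √(W² + 2kWh))/k
δ = (73.575 + √(5413.3 + 121614))/22.705 = (73.575 + 356.41)/22.705 = 18.938 mm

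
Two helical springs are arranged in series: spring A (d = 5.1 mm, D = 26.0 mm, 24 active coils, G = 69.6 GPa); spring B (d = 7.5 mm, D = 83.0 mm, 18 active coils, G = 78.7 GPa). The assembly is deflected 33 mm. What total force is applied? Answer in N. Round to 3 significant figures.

82.0 N

k_A = Gd⁴/(8D³N_a) = (69.6×10³)(5.1⁴)/(8·26.0³·24) = 13.953 N/mm
k_B = Gd⁴/(8D³N_a) = (78.7×10³)(7.5⁴)/(8·83.0³·18) = 3.0243 N/mm
Series: 1/k_eq = 1/13.953 + 1/3.0243 = 0.40233; k_eq = 2.4856 N/mm
F = k_eq·δ = 2.4856·33 = 82.023 N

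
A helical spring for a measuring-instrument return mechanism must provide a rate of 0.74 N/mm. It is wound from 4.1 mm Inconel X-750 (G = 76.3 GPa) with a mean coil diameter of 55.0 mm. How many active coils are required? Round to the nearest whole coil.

N_a = Gd⁴/(8D³k) = (76.3×10³ × 4.1⁴)/(8 × 55.0³ × 0.74)
    = 2.15606e+07 / 984940 = 21.89 → 22 coils

22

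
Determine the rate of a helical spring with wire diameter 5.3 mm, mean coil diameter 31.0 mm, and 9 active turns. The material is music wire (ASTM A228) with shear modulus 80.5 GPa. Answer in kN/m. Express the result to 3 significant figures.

29.6 kN/m

k = Gd⁴/(8D³N_a) = (80.5×10³ × 5.3⁴) / (8 × 31.0³ × 9)
  = 6.35184e+07 / 2.14495e+06 = 29.613 N/mm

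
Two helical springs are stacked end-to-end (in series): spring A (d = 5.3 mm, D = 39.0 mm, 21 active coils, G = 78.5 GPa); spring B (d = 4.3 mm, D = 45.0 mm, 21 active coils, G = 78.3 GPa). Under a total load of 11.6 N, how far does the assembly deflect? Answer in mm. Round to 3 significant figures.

8.50 mm

k_A = Gd⁴/(8D³N_a) = (78.5×10³)(5.3⁴)/(8·39.0³·21) = 6.2154 N/mm
k_B = Gd⁴/(8D³N_a) = (78.3×10³)(4.3⁴)/(8·45.0³·21) = 1.7486 N/mm
Series: 1/k_eq = 1/6.2154 + 1/1.7486 = 0.73278; k_eq = 1.3647 N/mm
δ = F/k_eq = 11.6/1.3647 = 8.5002 mm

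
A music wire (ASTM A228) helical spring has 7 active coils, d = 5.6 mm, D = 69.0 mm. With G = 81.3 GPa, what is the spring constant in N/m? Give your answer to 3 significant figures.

4350 N/m

k = Gd⁴/(8D³N_a) = (81.3×10³ × 5.6⁴) / (8 × 69.0³ × 7)
  = 7.99545e+07 / 1.83965e+07 = 4.3462 N/mm = 4346.2 N/m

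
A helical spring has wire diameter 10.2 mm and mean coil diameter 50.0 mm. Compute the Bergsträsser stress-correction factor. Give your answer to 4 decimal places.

1.3011

C = D/d = 50.0/10.2 = 4.9020
K_B = (4C+2)/(4C−3) = 21.608/16.608 = 1.3011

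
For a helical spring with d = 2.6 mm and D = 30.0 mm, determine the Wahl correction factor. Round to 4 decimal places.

1.1245

C = D/d = 30.0/2.6 = 11.5385
K_W = (4C−1)/(4C−4) + 0.615/C = 45.154/42.154 + 0.0533 = 1.1245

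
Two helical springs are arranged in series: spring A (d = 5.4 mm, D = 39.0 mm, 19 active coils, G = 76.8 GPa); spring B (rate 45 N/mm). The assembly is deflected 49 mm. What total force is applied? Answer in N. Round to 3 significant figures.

306 N

k_A = Gd⁴/(8D³N_a) = (76.8×10³)(5.4⁴)/(8·39.0³·19) = 7.2427 N/mm
Series: 1/k_eq = 1/7.2427 + 1/45 = 0.16029; k_eq = 6.2386 N/mm
F = k_eq·δ = 6.2386·49 = 305.69 N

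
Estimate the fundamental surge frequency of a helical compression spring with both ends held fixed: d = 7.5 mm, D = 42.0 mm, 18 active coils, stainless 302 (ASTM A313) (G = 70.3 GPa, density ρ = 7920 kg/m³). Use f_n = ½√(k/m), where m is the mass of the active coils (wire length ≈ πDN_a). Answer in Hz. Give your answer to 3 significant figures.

k = Gd⁴/(8D³N_a) = (70.3×10³)(7.5⁴)/(8·42.0³·18) = 20.849 N/mm = 20849 N/m
Wire length L = πDN_a = π·42.0·18 = 2375 mm
m = ρ·(πd²/4)·L = 7920 × 44.179×10⁻⁶ m² × 2.375 m = 0.83102 kg
f_n = ½√(k/m) = 0.5·√(20849/0.83102) = 0.5·√(25089) = 79.197 Hz

79.2 Hz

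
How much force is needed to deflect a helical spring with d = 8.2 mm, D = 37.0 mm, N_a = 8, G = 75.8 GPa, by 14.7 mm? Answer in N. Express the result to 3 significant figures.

1550 N

k = Gd⁴/(8D³N_a) = (75.8×10³)(8.2⁴)/(8·37.0³·8) = 105.72 N/mm
F = k·δ = 105.72 × 14.7 = 1554 N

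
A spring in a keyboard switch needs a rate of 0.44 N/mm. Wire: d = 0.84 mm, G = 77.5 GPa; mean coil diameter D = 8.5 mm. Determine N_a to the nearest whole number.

N_a = Gd⁴/(8D³k) = (77.5×10³ × 0.84⁴)/(8 × 8.5³ × 0.44)
    = 38585 / 2161.72 = 17.85 → 18 coils

18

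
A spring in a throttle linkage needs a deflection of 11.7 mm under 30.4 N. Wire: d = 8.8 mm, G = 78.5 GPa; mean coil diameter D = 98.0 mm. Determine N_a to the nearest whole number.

24

Required rate k = F/δ = 30.4/11.7 = 2.5983 N/mm
N_a = Gd⁴/(8D³k) = (78.5×10³ × 8.8⁴)/(8 × 98.0³ × 2.5983)
    = 4.70761e+08 / 1.95639e+07 = 24.06 → 24 coils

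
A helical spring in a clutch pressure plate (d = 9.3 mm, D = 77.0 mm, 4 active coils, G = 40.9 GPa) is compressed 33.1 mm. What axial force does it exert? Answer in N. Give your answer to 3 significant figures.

k = Gd⁴/(8D³N_a) = (40.9×10³)(9.3⁴)/(8·77.0³·4) = 20.943 N/mm
F = k·δ = 20.943 × 33.1 = 693.2 N

693 N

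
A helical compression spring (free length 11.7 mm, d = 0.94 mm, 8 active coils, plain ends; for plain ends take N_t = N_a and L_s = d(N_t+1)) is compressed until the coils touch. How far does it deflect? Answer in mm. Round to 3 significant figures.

3.24 mm

N_t = 8; L_s = 0.94·9 = 8.46 mm
δ_solid = L₀ − L_s = 11.7 − 8.46 = 3.24 mm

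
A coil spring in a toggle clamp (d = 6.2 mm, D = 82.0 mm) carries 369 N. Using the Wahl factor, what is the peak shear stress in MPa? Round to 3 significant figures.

Spring index C = D/d = 82.0/6.2 = 13.2258
K_W = (4C−1)/(4C−4) + 0.615/C = 51.903/48.903 + 0.0465 = 1.1078
τ₀ = 8FD/(πd³) = 8·369·82.0/(π·6.2³) = 242064/748.73 = 323.3 MPa
τ_max = K·τ₀ = 1.1078 × 323.3 = 358.17 MPa

358 MPa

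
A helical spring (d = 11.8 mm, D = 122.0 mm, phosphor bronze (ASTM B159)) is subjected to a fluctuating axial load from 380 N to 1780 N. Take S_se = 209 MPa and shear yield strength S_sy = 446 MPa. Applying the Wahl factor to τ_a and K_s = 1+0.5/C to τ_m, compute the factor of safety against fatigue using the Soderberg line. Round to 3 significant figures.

0.832

C = D/d = 122.0/11.8 = 10.3390; K_W = (4C−1)/(4C−4)+0.615/C = 1.1398; K_s = 1+0.5/C = 1.0484
F_a = (F_max−F_min)/2 = 700 N; F_m = (F_max+F_min)/2 = 1080 N
τ_a = K_W·8F_aD/(πd³) = 1.1398 × 132.36 = 150.86 MPa
τ_m = K_s·8F_mD/(πd³) = 1.0484 × 204.21 = 214.09 MPa
Soderberg: 1/n_f = τ_a/S_se + τ_m/S_sy = 150.86/209 + 214.09/446 = 0.72182 + 0.48001 = 1.2018
n_f = 1/1.2018 = 0.8321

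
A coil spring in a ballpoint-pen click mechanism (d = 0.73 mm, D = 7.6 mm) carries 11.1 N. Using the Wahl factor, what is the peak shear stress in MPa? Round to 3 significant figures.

Spring index C = D/d = 7.6/0.73 = 10.4110
K_W = (4C−1)/(4C−4) + 0.615/C = 40.644/37.644 + 0.0591 = 1.1388
τ₀ = 8FD/(πd³) = 8·11.1·7.6/(π·0.73³) = 674.88/1.2221 = 552.21 MPa
τ_max = K·τ₀ = 1.1388 × 552.21 = 628.84 MPa

629 MPa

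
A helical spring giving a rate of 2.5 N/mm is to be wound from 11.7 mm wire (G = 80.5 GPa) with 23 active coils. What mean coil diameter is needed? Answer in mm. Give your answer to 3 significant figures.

D = (Gd⁴/(8N_a·k))^(1/3) = (80.5×10³·11.7⁴/(8·23·2.5))^(1/3)
  = (3.2793e+06)^(1/3) = 148.5686 mm

149 mm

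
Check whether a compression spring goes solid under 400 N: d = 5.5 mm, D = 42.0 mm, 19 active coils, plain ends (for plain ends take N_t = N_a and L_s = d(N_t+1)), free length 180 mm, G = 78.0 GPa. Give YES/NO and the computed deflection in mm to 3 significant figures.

NO, δ = 63.1 mm

k = Gd⁴/(8D³N_a) = (78.0×10³)(5.5⁴)/(8·42.0³·19) = 6.338 N/mm
N_t = 19; L_s = 5.5·20 = 110 mm; δ_solid = L₀ − L_s = 180 − 110 = 70 mm
δ = F/k = 400/6.338 = 63.111 mm
δ < δ_solid → spring does not go solid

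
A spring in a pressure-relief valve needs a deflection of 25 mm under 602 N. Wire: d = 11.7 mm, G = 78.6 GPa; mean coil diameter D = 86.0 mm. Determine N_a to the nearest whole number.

12

Required rate k = F/δ = 602/25 = 24.08 N/mm
N_a = Gd⁴/(8D³k) = (78.6×10³ × 11.7⁴)/(8 × 86.0³ × 24.08)
    = 1.47288e+09 / 1.2253e+08 = 12.02 → 12 coils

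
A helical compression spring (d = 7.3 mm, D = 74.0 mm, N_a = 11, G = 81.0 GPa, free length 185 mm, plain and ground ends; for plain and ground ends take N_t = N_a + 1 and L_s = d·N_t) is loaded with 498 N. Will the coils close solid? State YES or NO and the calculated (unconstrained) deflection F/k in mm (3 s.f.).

NO, δ = 77.2 mm

k = Gd⁴/(8D³N_a) = (81.0×10³)(7.3⁴)/(8·74.0³·11) = 6.4506 N/mm
N_t = 12; L_s = 7.3·12 = 87.6 mm; δ_solid = L₀ − L_s = 185 − 87.6 = 97.4 mm
δ = F/k = 498/6.4506 = 77.202 mm
δ < δ_solid → spring does not go solid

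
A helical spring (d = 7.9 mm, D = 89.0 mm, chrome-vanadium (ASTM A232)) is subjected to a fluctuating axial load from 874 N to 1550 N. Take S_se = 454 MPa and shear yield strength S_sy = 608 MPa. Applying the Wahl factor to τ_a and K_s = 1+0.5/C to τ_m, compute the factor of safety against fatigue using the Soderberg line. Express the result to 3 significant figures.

0.745

C = D/d = 89.0/7.9 = 11.2658; K_W = (4C−1)/(4C−4)+0.615/C = 1.1276; K_s = 1+0.5/C = 1.0444
F_a = (F_max−F_min)/2 = 338 N; F_m = (F_max+F_min)/2 = 1212 N
τ_a = K_W·8F_aD/(πd³) = 1.1276 × 155.37 = 175.2 MPa
τ_m = K_s·8F_mD/(πd³) = 1.0444 × 557.12 = 581.85 MPa
Soderberg: 1/n_f = τ_a/S_se + τ_m/S_sy = 175.2/454 + 581.85/608 = 0.38591 + 0.95699 = 1.3429
n_f = 1/1.3429 = 0.7447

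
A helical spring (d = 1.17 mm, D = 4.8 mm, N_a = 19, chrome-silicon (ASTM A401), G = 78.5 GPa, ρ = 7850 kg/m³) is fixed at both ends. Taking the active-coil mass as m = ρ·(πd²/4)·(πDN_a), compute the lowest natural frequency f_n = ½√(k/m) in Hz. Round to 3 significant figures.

k = Gd⁴/(8D³N_a) = (78.5×10³)(1.17⁴)/(8·4.8³·19) = 8.7508 N/mm = 8750.8 N/m
Wire length L = πDN_a = π·4.8·19 = 286.51 mm
m = ρ·(πd²/4)·L = 7850 × 1.0751×10⁻⁶ m² × 0.28651 m = 0.0024181 kg
f_n = ½√(k/m) = 0.5·√(8750.8/0.0024181) = 0.5·√(3.6188e+06) = 951.16 Hz

951 Hz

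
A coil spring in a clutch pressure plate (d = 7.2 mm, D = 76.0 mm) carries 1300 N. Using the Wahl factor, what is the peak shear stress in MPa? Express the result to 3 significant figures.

766 MPa

Spring index C = D/d = 76.0/7.2 = 10.5556
K_W = (4C−1)/(4C−4) + 0.615/C = 41.222/38.222 + 0.0583 = 1.1368
τ₀ = 8FD/(πd³) = 8·1300·76.0/(π·7.2³) = 790400/1172.6 = 674.06 MPa
τ_max = K·τ₀ = 1.1368 × 674.06 = 766.24 MPa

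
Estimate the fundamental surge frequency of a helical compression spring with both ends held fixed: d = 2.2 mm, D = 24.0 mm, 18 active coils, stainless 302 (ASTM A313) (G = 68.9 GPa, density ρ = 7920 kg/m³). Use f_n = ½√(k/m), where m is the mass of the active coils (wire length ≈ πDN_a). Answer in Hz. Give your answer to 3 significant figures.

k = Gd⁴/(8D³N_a) = (68.9×10³)(2.2⁴)/(8·24.0³·18) = 0.8108 N/mm = 810.8 N/m
Wire length L = πDN_a = π·24.0·18 = 1357.2 mm
m = ρ·(πd²/4)·L = 7920 × 3.8013×10⁻⁶ m² × 1.3572 m = 0.04086 kg
f_n = ½√(k/m) = 0.5·√(810.8/0.04086) = 0.5·√(19844) = 70.434 Hz

70.4 Hz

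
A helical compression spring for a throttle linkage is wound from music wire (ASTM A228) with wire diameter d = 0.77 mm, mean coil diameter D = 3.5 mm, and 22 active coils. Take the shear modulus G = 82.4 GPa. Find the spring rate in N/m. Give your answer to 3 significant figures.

k = Gd⁴/(8D³N_a) = (82.4×10³ × 0.77⁴) / (8 × 3.5³ × 22)
  = 28966.1 / 7546 = 3.8386 N/mm = 3838.6 N/m

3840 N/m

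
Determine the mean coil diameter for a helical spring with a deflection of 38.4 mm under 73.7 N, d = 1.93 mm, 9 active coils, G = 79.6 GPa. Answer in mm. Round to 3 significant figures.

20.0 mm

Required rate k = F/δ = 73.7/38.4 = 1.9193 N/mm
D = (Gd⁴/(8N_a·k))^(1/3) = (79.6×10³·1.93⁴/(8·9·1.9193))^(1/3)
  = (7992.33)^(1/3) = 19.9936 mm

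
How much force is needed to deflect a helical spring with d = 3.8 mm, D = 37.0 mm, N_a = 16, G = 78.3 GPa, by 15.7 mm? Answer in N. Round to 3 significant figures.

k = Gd⁴/(8D³N_a) = (78.3×10³)(3.8⁴)/(8·37.0³·16) = 2.5181 N/mm
F = k·δ = 2.5181 × 15.7 = 39.535 N

39.5 N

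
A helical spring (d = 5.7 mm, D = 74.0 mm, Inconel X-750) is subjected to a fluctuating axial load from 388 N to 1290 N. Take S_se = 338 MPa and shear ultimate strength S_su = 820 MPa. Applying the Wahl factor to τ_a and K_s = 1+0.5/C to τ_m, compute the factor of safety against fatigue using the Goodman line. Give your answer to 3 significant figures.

C = D/d = 74.0/5.7 = 12.9825; K_W = (4C−1)/(4C−4)+0.615/C = 1.1100; K_s = 1+0.5/C = 1.0385
F_a = (F_max−F_min)/2 = 451 N; F_m = (F_max+F_min)/2 = 839 N
τ_a = K_W·8F_aD/(πd³) = 1.1100 × 458.91 = 509.37 MPa
τ_m = K_s·8F_mD/(πd³) = 1.0385 × 853.71 = 886.59 MPa
Goodman: 1/n_f = τ_a/S_se + τ_m/S_su = 509.37/338 + 886.59/820 = 1.50701 + 1.08120 = 2.5882
n_f = 1/2.5882 = 0.3864

0.386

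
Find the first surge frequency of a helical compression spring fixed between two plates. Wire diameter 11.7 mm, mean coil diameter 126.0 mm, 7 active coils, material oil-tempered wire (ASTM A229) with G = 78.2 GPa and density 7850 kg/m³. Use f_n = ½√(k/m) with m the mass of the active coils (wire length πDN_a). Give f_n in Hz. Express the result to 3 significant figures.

k = Gd⁴/(8D³N_a) = (78.2×10³)(11.7⁴)/(8·126.0³·7) = 13.081 N/mm = 13081 N/m
Wire length L = πDN_a = π·126.0·7 = 2770.9 mm
m = ρ·(πd²/4)·L = 7850 × 107.51×10⁻⁶ m² × 2.7709 m = 2.3386 kg
f_n = ½√(k/m) = 0.5·√(13081/2.3386) = 0.5·√(5593.7) = 37.396 Hz

37.4 Hz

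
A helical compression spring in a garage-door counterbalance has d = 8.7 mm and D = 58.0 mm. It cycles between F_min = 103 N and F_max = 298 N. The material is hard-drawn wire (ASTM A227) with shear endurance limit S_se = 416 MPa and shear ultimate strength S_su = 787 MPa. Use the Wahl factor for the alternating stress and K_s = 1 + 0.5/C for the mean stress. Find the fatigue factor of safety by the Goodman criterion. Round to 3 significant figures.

7.95

C = D/d = 58.0/8.7 = 6.6667; K_W = (4C−1)/(4C−4)+0.615/C = 1.2246; K_s = 1+0.5/C = 1.0750
F_a = (F_max−F_min)/2 = 97.5 N; F_m = (F_max+F_min)/2 = 200.5 N
τ_a = K_W·8F_aD/(πd³) = 1.2246 × 21.868 = 26.78 MPa
τ_m = K_s·8F_mD/(πd³) = 1.0750 × 44.97 = 48.343 MPa
Goodman: 1/n_f = τ_a/S_se + τ_m/S_su = 26.78/416 + 48.343/787 = 0.06437 + 0.06143 = 0.1258
n_f = 1/0.1258 = 7.949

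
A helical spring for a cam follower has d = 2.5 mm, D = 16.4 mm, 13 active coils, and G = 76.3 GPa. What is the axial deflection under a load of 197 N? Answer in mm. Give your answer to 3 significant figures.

k = Gd⁴/(8D³N_a) = (76.3×10³)(2.5⁴)/(8·16.4³·13) = 6.4971 N/mm
δ = F/k = 197 / 6.4971 = 30.321 mm

30.3 mm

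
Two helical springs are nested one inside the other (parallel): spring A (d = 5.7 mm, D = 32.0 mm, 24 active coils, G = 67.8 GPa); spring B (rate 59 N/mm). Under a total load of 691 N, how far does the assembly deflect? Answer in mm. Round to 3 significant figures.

k_A = Gd⁴/(8D³N_a) = (67.8×10³)(5.7⁴)/(8·32.0³·24) = 11.376 N/mm
Parallel: k_eq = 11.376 + 59 = 70.376 N/mm
δ = F/k_eq = 691/70.376 = 9.8187 mm

9.82 mm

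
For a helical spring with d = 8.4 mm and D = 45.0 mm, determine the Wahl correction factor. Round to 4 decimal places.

C = D/d = 45.0/8.4 = 5.3571
K_W = (4C−1)/(4C−4) + 0.615/C = 20.429/17.429 + 0.1148 = 1.2869

1.2869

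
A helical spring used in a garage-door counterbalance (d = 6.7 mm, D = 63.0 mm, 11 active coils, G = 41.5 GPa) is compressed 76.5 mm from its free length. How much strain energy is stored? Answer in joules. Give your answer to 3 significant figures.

11.1 J

k = Gd⁴/(8D³N_a) = (41.5×10³)(6.7⁴)/(8·63.0³·11) = 3.8005 N/mm
U = ½kδ² = 0.5 × 3.8005 × 76.5² = 11121 N·mm = 11.121 J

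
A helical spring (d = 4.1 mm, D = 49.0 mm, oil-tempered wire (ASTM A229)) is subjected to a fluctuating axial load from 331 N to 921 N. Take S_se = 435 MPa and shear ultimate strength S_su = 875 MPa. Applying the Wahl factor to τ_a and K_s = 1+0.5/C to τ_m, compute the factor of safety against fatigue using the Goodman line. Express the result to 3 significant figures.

C = D/d = 49.0/4.1 = 11.9512; K_W = (4C−1)/(4C−4)+0.615/C = 1.1199; K_s = 1+0.5/C = 1.0418
F_a = (F_max−F_min)/2 = 295 N; F_m = (F_max+F_min)/2 = 626 N
τ_a = K_W·8F_aD/(πd³) = 1.1199 × 534.08 = 598.14 MPa
τ_m = K_s·8F_mD/(πd³) = 1.0418 × 1133.3 = 1180.8 MPa
Goodman: 1/n_f = τ_a/S_se + τ_m/S_su = 598.14/435 + 1180.8/875 = 1.37504 + 1.34943 = 2.7245
n_f = 1/2.7245 = 0.367

0.367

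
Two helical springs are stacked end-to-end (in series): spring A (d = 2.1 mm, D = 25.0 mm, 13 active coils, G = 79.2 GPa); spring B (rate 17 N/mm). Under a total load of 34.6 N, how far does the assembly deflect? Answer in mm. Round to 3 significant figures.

38.5 mm

k_A = Gd⁴/(8D³N_a) = (79.2×10³)(2.1⁴)/(8·25.0³·13) = 0.94787 N/mm
Series: 1/k_eq = 1/0.94787 + 1/17 = 1.1138; k_eq = 0.89781 N/mm
δ = F/k_eq = 34.6/0.89781 = 38.538 mm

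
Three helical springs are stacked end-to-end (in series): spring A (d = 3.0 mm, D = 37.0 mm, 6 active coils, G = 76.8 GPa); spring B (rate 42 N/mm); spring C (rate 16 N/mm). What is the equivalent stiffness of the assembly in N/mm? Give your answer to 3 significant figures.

2.10 N/mm

k_A = Gd⁴/(8D³N_a) = (76.8×10³)(3.0⁴)/(8·37.0³·6) = 2.5586 N/mm
Series: 1/k_eq = 1/2.5586 + 1/42 + 1/16 = 0.47715; k_eq = 2.0958 N/mm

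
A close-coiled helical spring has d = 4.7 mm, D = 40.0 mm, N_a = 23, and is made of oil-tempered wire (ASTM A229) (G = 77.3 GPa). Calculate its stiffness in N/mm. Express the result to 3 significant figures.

k = Gd⁴/(8D³N_a) = (77.3×10³ × 4.7⁴) / (8 × 40.0³ × 23)
  = 3.77199e+07 / 1.1776e+07 = 3.2031 N/mm

3.20 N/mm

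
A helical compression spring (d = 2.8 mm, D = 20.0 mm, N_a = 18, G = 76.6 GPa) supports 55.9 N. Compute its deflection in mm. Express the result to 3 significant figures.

13.7 mm

k = Gd⁴/(8D³N_a) = (76.6×10³)(2.8⁴)/(8·20.0³·18) = 4.087 N/mm
δ = F/k = 55.9 / 4.087 = 13.677 mm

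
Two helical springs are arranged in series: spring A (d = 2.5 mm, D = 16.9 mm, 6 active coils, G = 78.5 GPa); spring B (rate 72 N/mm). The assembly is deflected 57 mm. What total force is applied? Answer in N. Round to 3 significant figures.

k_A = Gd⁴/(8D³N_a) = (78.5×10³)(2.5⁴)/(8·16.9³·6) = 13.235 N/mm
Series: 1/k_eq = 1/13.235 + 1/72 = 0.089445; k_eq = 11.18 N/mm
F = k_eq·δ = 11.18·57 = 637.26 N

637 N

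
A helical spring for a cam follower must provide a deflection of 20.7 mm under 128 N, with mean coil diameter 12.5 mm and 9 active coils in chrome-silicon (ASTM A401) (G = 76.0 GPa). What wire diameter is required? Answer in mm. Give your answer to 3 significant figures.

1.84 mm

Required rate k = F/δ = 128/20.7 = 6.1836 N/mm
d = (8D³N_a·k / G)^(1/4) = (8·12.5³·9·6.1836 / (76.0×10³))^0.25
  = (11.442)^0.25 = 1.8392 mm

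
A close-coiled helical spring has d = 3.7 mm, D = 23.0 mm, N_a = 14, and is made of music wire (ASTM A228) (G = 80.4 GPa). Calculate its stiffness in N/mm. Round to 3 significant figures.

11.1 N/mm

k = Gd⁴/(8D³N_a) = (80.4×10³ × 3.7⁴) / (8 × 23.0³ × 14)
  = 1.50683e+07 / 1.3627e+06 = 11.058 N/mm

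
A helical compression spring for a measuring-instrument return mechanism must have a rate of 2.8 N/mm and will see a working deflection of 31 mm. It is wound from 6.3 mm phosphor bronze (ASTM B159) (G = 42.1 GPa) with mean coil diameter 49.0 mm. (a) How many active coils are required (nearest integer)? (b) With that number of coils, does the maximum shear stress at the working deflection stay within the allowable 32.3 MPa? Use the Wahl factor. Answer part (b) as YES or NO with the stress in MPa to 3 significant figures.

(a) 25 coils; (b) NO, τ_max = 51.9 MPa

N_a = Gd⁴/(8D³k) = (42.1×10³)(6.3⁴)/(8·49.0³·2.8) = 25.17 → N_a = 25
Actual rate k = Gd⁴/(8D³·25) = 2.8186 N/mm
Working load F = kδ = 2.8186·31 = 87.375 N
C = 49.0/6.3 = 7.7778; K_W = (4C−1)/(4C−4)+0.615/C = 1.1897
τ_max = K_W·8FD/(πd³) = 1.1897·43.602 = 51.874 MPa
τ_max > 32.3 MPa → exceeds allowable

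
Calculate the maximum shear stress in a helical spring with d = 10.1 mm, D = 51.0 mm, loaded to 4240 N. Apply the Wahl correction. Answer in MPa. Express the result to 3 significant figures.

699 MPa

Spring index C = D/d = 51.0/10.1 = 5.0495
K_W = (4C−1)/(4C−4) + 0.615/C = 19.198/16.198 + 0.1218 = 1.3070
τ₀ = 8FD/(πd³) = 8·4240·51.0/(π·10.1³) = 1.72992e+06/3236.8 = 534.46 MPa
τ_max = K·τ₀ = 1.3070 × 534.46 = 698.54 MPa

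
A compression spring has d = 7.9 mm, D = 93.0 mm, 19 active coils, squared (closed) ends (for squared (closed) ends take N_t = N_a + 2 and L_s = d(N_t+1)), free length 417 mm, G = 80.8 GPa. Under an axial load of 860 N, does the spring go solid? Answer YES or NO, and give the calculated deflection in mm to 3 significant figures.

k = Gd⁴/(8D³N_a) = (80.8×10³)(7.9⁴)/(8·93.0³·19) = 2.5741 N/mm
N_t = 21; L_s = 7.9·22 = 173.8 mm; δ_solid = L₀ − L_s = 417 − 173.8 = 243.2 mm
δ = F/k = 860/2.5741 = 334.1 mm
δ ≥ δ_solid → spring goes solid

YES, δ = 334 mm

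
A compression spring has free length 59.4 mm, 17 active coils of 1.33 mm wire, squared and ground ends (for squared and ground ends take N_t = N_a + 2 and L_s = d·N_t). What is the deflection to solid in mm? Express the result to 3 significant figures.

34.1 mm

N_t = 19; L_s = 1.33·19 = 25.27 mm
δ_solid = L₀ − L_s = 59.4 − 25.27 = 34.13 mm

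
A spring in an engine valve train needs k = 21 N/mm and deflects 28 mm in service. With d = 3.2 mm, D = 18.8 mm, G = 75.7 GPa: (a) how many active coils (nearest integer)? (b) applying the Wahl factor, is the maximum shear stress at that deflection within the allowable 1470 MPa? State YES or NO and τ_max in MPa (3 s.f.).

(a) 7 coils; (b) YES, τ_max = 1100 MPa

N_a = Gd⁴/(8D³k) = (75.7×10³)(3.2⁴)/(8·18.8³·21) = 7.111 → N_a = 7
Actual rate k = Gd⁴/(8D³·7) = 21.332 N/mm
Working load F = kδ = 21.332·28 = 597.3 N
C = 18.8/3.2 = 5.8750; K_W = (4C−1)/(4C−4)+0.615/C = 1.2585
τ_max = K_W·8FD/(πd³) = 1.2585·872.65 = 1098.3 MPa
τ_max ≤ 1470 MPa → acceptable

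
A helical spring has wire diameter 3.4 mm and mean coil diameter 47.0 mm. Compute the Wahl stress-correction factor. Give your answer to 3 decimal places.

C = D/d = 47.0/3.4 = 13.8235
K_W = (4C−1)/(4C−4) + 0.615/C = 54.294/51.294 + 0.0445 = 1.1030

1.103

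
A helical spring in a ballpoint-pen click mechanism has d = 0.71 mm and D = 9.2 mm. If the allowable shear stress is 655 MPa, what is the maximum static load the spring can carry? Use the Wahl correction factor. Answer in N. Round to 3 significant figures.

9.01 N

C = D/d = 9.2/0.71 = 12.9577
K_W = (4C−1)/(4C−4) + 0.615/C = 50.831/47.831 + 0.0475 = 1.1102
τ_max = K·8FD/(πd³) → F_max = τ_allow·πd³/(8DK)
F_max = 655·π·0.71³/(8·9.2·1.1102) = 736.49/81.709 = 9.0135 N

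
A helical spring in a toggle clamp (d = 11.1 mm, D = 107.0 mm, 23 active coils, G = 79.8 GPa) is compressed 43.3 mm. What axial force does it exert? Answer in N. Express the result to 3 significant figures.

233 N

k = Gd⁴/(8D³N_a) = (79.8×10³)(11.1⁴)/(8·107.0³·23) = 5.3743 N/mm
F = k·δ = 5.3743 × 43.3 = 232.71 N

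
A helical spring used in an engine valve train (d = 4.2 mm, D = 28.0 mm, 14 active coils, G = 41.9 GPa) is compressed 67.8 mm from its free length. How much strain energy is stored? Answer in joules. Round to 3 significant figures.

k = Gd⁴/(8D³N_a) = (41.9×10³)(4.2⁴)/(8·28.0³·14) = 5.303 N/mm
U = ½kδ² = 0.5 × 5.303 × 67.8² = 12188 N·mm = 12.188 J

12.2 J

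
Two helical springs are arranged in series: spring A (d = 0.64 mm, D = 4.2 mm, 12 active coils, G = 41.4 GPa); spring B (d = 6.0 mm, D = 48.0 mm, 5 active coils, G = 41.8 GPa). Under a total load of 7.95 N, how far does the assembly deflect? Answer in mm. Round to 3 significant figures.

k_A = Gd⁴/(8D³N_a) = (41.4×10³)(0.64⁴)/(8·4.2³·12) = 0.97656 N/mm
k_B = Gd⁴/(8D³N_a) = (41.8×10³)(6.0⁴)/(8·48.0³·5) = 12.246 N/mm
Series: 1/k_eq = 1/0.97656 + 1/12.246 = 1.1057; k_eq = 0.90444 N/mm
δ = F/k_eq = 7.95/0.90444 = 8.79 mm

8.79 mm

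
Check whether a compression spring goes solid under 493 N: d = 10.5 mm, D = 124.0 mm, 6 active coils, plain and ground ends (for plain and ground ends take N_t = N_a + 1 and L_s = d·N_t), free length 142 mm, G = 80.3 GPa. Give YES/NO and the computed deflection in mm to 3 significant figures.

NO, δ = 46.2 mm

k = Gd⁴/(8D³N_a) = (80.3×10³)(10.5⁴)/(8·124.0³·6) = 10.665 N/mm
N_t = 7; L_s = 10.5·7 = 73.5 mm; δ_solid = L₀ − L_s = 142 − 73.5 = 68.5 mm
δ = F/k = 493/10.665 = 46.225 mm
δ < δ_solid → spring does not go solid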